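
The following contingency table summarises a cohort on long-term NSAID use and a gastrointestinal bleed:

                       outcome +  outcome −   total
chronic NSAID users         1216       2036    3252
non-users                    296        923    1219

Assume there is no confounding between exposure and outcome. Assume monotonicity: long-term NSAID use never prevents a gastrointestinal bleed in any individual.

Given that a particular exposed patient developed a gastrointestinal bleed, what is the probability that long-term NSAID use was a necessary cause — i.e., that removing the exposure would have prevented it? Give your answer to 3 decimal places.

p₁ = P(outcome | exposed) = 1216/3252 = 0.37392
p₀ = P(outcome | unexposed) = 296/1219 = 0.24282
Under exogeneity and monotonicity, PN = (p₁ − p₀) / p₁.
PN = (0.37392 − 0.24282) / 0.37392 = 0.1311 / 0.37392 ≈ 0.3506

PN ≈ 0.351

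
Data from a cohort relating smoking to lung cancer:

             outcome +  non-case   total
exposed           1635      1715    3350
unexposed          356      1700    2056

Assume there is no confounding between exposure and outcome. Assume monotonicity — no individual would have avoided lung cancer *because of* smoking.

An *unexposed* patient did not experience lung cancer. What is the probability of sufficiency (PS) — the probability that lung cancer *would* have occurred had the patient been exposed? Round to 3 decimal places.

PS ≈ 0.381

p₁ = P(outcome | exposed) = 1635/3350 = 0.48806
p₀ = P(outcome | unexposed) = 356/2056 = 0.17315
Under exogeneity and monotonicity, PS = (p₁ − p₀)/(1 − p₀).
PS = (0.48806 − 0.17315) / 0.82685 ≈ 0.3809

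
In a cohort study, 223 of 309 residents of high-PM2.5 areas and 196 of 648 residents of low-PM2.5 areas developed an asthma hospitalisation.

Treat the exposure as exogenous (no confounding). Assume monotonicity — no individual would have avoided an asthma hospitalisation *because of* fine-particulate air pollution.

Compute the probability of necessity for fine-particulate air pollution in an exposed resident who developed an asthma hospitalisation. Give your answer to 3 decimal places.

PN ≈ 0.581

p₁ = P(outcome | exposed) = 223/309 = 0.72168
p₀ = P(outcome | unexposed) = 196/648 = 0.30247
Under exogeneity and monotonicity, PN = (p₁ − p₀) / p₁.
PN = (0.72168 − 0.30247) / 0.72168 = 0.41921 / 0.72168 ≈ 0.5809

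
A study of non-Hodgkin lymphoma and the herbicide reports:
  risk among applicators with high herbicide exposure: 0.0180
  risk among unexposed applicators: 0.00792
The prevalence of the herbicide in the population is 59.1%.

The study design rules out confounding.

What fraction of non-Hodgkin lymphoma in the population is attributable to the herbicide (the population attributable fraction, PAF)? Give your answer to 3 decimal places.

PAF ≈ 0.429

Let p₁ = 0.018, p₀ = 0.00792.
Overall risk P(Y=1) = π·p₁ + (1−π)·p₀ = 0.591×0.018 + 0.409×0.00792 = 0.013877.
Under exogeneity, PAF = [P(Y=1) − p₀] / P(Y=1).
PAF = (0.013877 − 0.00792) / 0.013877 ≈ 0.4293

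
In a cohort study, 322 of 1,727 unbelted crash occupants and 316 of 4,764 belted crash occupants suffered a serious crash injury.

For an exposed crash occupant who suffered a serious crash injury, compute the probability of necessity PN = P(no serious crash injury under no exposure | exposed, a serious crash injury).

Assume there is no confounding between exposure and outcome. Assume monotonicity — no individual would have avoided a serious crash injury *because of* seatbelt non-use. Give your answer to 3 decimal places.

PN ≈ 0.644

p₁ = P(outcome | exposed) = 322/1727 = 0.18645
p₀ = P(outcome | unexposed) = 316/4764 = 0.066331
Under exogeneity and monotonicity, PN = (p₁ − p₀) / p₁.
PN = (0.18645 − 0.066331) / 0.18645 = 0.12012 / 0.18645 ≈ 0.6442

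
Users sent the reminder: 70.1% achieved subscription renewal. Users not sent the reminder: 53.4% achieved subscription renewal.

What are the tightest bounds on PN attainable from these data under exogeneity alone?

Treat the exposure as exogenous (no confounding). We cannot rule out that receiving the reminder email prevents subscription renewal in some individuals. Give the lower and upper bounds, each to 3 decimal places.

0.238 ≤ PN ≤ 0.665

p₁ = 0.701, p₀ = 0.534.
Under exogeneity alone the bounds on PN are max{0,(p₁−p₀)/p₁} ≤ PN ≤ min{1,(1−p₀)/p₁}.
  lower = (p₁ − p₀)/p₁ = 0.167 / 0.701 ≈ 0.2382
  upper = min{1, (1 − p₀)/p₁} = 0.466 / 0.701 ≈ 0.6648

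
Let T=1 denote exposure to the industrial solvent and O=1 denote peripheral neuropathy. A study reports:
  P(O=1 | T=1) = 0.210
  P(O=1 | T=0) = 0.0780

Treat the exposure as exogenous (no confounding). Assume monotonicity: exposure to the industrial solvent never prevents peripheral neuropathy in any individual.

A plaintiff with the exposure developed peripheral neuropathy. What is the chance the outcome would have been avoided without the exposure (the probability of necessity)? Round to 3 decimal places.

PN ≈ 0.629

Let p₁ = 0.21, p₀ = 0.078.
Under exogeneity and monotonicity, PN = (p₁ − p₀) / p₁.
PN = (0.21 − 0.078) / 0.21 = 0.132 / 0.21 ≈ 0.6286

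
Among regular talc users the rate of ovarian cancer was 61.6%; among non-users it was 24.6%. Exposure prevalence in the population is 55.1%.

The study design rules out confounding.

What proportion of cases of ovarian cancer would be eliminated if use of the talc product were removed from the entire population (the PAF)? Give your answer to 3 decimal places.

p₁ = 0.616, p₀ = 0.246.
Overall risk P(Y=1) = π·p₁ + (1−π)·p₀ = 0.551×0.616 + 0.449×0.246 = 0.44987.
Under exogeneity, PAF = [P(Y=1) − p₀] / P(Y=1).
PAF = (0.44987 − 0.246) / 0.44987 ≈ 0.4532

PAF ≈ 0.453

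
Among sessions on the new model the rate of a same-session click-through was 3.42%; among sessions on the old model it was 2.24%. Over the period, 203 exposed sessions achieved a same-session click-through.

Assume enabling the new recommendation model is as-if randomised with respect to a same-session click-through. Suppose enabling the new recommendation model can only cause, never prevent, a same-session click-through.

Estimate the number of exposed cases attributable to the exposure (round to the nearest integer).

about 70 cases

p₁ = 0.0342, p₀ = 0.0224.
PN = (p₁ − p₀)/p₁ = (0.0342 − 0.0224) / 0.0342 ≈ 0.34503.
Attributable cases ≈ PN × (exposed cases) = 0.34503 × 203 ≈ 70.04.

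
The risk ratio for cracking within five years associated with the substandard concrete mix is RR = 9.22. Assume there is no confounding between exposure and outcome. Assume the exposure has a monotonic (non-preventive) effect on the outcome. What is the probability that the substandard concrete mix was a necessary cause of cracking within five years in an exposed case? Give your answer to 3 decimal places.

PN ≈ 0.892

Under exogeneity and monotonicity, PN = (RR − 1) / RR = 1 − 1/RR.
PN = (9.22 − 1) / 9.22 = 8.22 / 9.22 ≈ 0.8915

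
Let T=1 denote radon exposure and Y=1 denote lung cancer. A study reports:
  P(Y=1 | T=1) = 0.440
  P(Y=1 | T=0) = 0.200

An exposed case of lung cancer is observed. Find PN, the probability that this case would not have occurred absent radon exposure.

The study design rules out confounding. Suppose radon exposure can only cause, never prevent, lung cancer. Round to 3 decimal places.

Let p₁ = 0.44, p₀ = 0.2.
Under exogeneity and monotonicity, PN = (p₁ − p₀) / p₁.
PN = (0.44 − 0.2) / 0.44 = 0.24 / 0.44 ≈ 0.5455

PN ≈ 0.545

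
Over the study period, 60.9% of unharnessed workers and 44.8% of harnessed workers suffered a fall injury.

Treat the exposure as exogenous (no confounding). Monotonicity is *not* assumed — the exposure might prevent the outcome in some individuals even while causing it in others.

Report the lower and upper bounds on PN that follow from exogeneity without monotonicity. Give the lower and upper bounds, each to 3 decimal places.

p₁ = 0.609, p₀ = 0.448.
Under exogeneity alone the bounds on PN are max{0,(p₁−p₀)/p₁} ≤ PN ≤ min{1,(1−p₀)/p₁}.
  lower = (p₁ − p₀)/p₁ = 0.161 / 0.609 ≈ 0.2644
  upper = min{1, (1 − p₀)/p₁} = 0.552 / 0.609 ≈ 0.9064

0.264 ≤ PN ≤ 0.906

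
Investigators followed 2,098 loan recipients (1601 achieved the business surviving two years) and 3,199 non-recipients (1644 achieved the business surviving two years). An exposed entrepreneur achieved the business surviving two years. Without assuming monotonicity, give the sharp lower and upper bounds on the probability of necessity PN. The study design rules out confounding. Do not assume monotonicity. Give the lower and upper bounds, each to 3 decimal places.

p₁ = P(outcome | exposed) = 1601/2098 = 0.76311
p₀ = P(outcome | unexposed) = 1644/3199 = 0.51391
Under exogeneity alone the bounds on PN are max{0,(p₁−p₀)/p₁} ≤ PN ≤ min{1,(1−p₀)/p₁}.
  lower = (p₁ − p₀)/p₁ = 0.2492 / 0.76311 ≈ 0.3266
  upper = min{1, (1 − p₀)/p₁} = 0.48609 / 0.76311 ≈ 0.6370

0.327 ≤ PN ≤ 0.637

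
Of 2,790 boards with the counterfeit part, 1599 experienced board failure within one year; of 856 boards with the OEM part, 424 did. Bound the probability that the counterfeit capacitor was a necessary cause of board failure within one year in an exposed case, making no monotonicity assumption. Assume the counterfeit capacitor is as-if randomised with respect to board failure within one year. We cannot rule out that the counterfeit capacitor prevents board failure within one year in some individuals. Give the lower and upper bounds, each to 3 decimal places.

p₁ = P(outcome | exposed) = 1599/2790 = 0.57312
p₀ = P(outcome | unexposed) = 424/856 = 0.49533
Under exogeneity alone the bounds on PN are max{0,(p₁−p₀)/p₁} ≤ PN ≤ min{1,(1−p₀)/p₁}.
  lower = (p₁ − p₀)/p₁ = 0.077791 / 0.57312 ≈ 0.1357
  upper = min{1, (1 − p₀)/p₁} = 0.50467 / 0.57312 ≈ 0.8806

0.136 ≤ PN ≤ 0.881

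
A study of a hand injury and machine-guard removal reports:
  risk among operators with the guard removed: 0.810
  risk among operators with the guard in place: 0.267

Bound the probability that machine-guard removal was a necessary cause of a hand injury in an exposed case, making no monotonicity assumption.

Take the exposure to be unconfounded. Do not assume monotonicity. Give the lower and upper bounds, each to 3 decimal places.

Let p₁ = 0.81, p₀ = 0.267.
Under exogeneity alone the bounds on PN are max{0,(p₁−p₀)/p₁} ≤ PN ≤ min{1,(1−p₀)/p₁}.
  lower = (p₁ − p₀)/p₁ = 0.543 / 0.81 ≈ 0.6704
  upper = min{1, (1 − p₀)/p₁} = 0.733 / 0.81 ≈ 0.9049

0.670 ≤ PN ≤ 0.905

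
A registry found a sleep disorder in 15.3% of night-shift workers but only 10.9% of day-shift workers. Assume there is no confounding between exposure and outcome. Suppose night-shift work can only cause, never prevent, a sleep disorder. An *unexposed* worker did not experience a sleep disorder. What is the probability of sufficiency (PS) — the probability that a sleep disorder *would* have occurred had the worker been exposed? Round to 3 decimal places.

PS ≈ 0.049

p₁ = 0.153, p₀ = 0.109.
Under exogeneity and monotonicity, PS = (p₁ − p₀) / (1 − p₀).
PS = (0.153 − 0.109) / (1 − 0.109) = 0.044 / 0.891 ≈ 0.0494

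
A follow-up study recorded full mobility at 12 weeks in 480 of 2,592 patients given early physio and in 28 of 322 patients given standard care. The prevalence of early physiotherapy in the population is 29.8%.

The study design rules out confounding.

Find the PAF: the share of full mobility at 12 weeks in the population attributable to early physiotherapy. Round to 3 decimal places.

PAF ≈ 0.252

p₁ = P(outcome | exposed) = 480/2592 = 0.18519
p₀ = P(outcome | unexposed) = 28/322 = 0.086957
Overall risk P(Y=1) = π·p₁ + (1−π)·p₀ = 0.298×0.18519 + 0.702×0.086957 = 0.11623.
Under exogeneity, PAF = [P(Y=1) − p₀] / P(Y=1).
PAF = (0.11623 − 0.086957) / 0.11623 ≈ 0.2518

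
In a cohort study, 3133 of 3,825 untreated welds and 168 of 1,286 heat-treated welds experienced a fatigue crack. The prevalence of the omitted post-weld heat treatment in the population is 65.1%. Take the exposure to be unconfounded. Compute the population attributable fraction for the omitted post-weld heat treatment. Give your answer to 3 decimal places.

p₁ = P(outcome | exposed) = 3133/3825 = 0.81908
p₀ = P(outcome | unexposed) = 168/1286 = 0.13064
Overall risk P(Y=1) = π·p₁ + (1−π)·p₀ = 0.651×0.81908 + 0.349×0.13064 = 0.57882.
Under exogeneity, PAF = [P(Y=1) − p₀] / P(Y=1).
PAF = (0.57882 − 0.13064) / 0.57882 ≈ 0.7743

PAF ≈ 0.774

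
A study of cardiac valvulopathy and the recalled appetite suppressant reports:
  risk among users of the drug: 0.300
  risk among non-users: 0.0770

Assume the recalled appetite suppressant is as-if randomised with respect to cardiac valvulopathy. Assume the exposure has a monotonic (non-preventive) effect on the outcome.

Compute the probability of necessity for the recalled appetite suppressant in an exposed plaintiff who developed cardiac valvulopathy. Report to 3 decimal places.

Let p₁ = 0.3, p₀ = 0.077.
Under exogeneity and monotonicity, PN = (p₁ − p₀) / p₁.
PN = (0.3 − 0.077) / 0.3 = 0.223 / 0.3 ≈ 0.7433

PN ≈ 0.743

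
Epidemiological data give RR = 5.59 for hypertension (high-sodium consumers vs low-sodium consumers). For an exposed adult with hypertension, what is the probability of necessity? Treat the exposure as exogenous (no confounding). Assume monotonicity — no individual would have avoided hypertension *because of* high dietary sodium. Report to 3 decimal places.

PN ≈ 0.821

Under exogeneity and monotonicity, PN = (RR − 1) / RR = 1 − 1/RR.
PN = (5.59 − 1) / 5.59 = 4.59 / 5.59 ≈ 0.8211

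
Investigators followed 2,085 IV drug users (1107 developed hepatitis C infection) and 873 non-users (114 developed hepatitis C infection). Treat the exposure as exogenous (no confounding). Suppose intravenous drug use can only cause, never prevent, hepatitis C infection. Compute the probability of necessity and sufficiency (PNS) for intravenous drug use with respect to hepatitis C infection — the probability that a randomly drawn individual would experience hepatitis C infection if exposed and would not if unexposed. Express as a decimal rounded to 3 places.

PNS ≈ 0.400

p₁ = P(outcome | exposed) = 1107/2085 = 0.53094
p₀ = P(outcome | unexposed) = 114/873 = 0.13058
Under exogeneity and monotonicity, PNS = p₁ − p₀.
PNS = 0.53094 − 0.13058 = 0.40035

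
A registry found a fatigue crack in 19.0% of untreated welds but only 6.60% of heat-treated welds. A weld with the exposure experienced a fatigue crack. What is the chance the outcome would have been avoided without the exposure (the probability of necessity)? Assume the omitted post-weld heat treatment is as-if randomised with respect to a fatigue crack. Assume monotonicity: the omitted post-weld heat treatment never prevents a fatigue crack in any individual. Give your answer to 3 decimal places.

p₁ = 0.19, p₀ = 0.066.
Under exogeneity and monotonicity, PN = (p₁ − p₀) / p₁.
PN = (0.19 − 0.066) / 0.19 = 0.124 / 0.19 ≈ 0.6526

PN ≈ 0.653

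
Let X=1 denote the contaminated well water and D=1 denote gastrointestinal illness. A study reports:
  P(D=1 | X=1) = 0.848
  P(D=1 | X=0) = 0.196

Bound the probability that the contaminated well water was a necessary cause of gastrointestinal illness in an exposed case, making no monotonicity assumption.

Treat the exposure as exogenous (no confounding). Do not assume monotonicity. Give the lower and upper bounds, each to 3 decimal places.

0.769 ≤ PN ≤ 0.948

Let p₁ = 0.848, p₀ = 0.196.
Under exogeneity alone the bounds on PN are max{0,(p₁−p₀)/p₁} ≤ PN ≤ min{1,(1−p₀)/p₁}.
  lower = (p₁ − p₀)/p₁ = 0.652 / 0.848 ≈ 0.7689
  upper = min{1, (1 − p₀)/p₁} = 0.804 / 0.848 ≈ 0.9481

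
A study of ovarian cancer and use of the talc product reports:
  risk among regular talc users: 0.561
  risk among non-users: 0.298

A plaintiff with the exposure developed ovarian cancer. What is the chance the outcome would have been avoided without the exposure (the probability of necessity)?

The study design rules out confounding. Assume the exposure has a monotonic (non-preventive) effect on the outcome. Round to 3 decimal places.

PN ≈ 0.469

Let p₁ = 0.561, p₀ = 0.298.
Under exogeneity and monotonicity, PN = (p₁ − p₀) / p₁.
PN = (0.561 − 0.298) / 0.561 = 0.263 / 0.561 ≈ 0.4688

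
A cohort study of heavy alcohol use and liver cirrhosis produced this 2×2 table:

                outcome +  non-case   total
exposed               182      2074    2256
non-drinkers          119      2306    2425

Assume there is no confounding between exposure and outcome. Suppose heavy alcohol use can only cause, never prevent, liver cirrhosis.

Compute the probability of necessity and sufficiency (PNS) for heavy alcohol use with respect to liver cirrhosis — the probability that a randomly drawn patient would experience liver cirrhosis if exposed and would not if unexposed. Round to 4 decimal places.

p₁ = P(outcome | exposed) = 182/2256 = 0.080674
p₀ = P(outcome | unexposed) = 119/2425 = 0.049072
Under exogeneity and monotonicity, PNS = p₁ − p₀.
PNS = 0.080674 − 0.049072 = 0.031602

PNS ≈ 0.0316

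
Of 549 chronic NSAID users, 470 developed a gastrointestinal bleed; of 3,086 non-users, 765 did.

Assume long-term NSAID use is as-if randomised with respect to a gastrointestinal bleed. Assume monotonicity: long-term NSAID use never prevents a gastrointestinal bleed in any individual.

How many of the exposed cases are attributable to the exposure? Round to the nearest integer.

p₁ = P(outcome | exposed) = 470/549 = 0.8561
p₀ = P(outcome | unexposed) = 765/3086 = 0.24789
PN = (p₁ − p₀)/p₁ = (0.8561 − 0.24789) / 0.8561 ≈ 0.71044.
Attributable cases ≈ PN × (exposed cases) = 0.71044 × 470 ≈ 333.91.

about 334 cases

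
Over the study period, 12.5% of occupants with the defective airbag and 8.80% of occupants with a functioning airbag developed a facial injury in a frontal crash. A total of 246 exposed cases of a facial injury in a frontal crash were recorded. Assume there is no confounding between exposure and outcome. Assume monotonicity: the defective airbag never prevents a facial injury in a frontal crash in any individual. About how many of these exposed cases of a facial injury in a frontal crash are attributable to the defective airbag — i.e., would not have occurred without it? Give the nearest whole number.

p₁ = 0.125, p₀ = 0.088.
PN = (p₁ − p₀)/p₁ = (0.125 − 0.088) / 0.125 ≈ 0.29600.
Attributable cases ≈ PN × (exposed cases) = 0.29600 × 246 ≈ 72.82.

about 73 cases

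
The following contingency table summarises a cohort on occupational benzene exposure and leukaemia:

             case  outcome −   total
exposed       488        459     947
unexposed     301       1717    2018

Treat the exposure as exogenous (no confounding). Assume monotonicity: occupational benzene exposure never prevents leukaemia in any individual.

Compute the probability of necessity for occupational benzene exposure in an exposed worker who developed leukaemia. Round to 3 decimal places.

PN ≈ 0.711

p₁ = P(outcome | exposed) = 488/947 = 0.51531
p₀ = P(outcome | unexposed) = 301/2018 = 0.14916
Under exogeneity and monotonicity, PN = (p₁ − p₀) / p₁.
PN = (0.51531 − 0.14916) / 0.51531 = 0.36615 / 0.51531 ≈ 0.7105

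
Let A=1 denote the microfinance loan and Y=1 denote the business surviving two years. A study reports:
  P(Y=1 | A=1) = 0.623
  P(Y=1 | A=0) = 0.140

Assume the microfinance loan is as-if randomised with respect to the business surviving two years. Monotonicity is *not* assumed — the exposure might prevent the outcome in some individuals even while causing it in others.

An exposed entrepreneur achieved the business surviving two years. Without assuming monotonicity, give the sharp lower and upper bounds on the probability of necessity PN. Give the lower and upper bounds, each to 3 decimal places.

0.775 ≤ PN ≤ 1.000

Let p₁ = 0.623, p₀ = 0.14.
Under exogeneity alone the bounds on PN are max{0,(p₁−p₀)/p₁} ≤ PN ≤ min{1,(1−p₀)/p₁}.
  lower = (p₁ − p₀)/p₁ = 0.483 / 0.623 ≈ 0.7753
  upper = min{1, (1 − p₀)/p₁} = 0.86 / 0.623 ≈ 1.3804 → capped at 1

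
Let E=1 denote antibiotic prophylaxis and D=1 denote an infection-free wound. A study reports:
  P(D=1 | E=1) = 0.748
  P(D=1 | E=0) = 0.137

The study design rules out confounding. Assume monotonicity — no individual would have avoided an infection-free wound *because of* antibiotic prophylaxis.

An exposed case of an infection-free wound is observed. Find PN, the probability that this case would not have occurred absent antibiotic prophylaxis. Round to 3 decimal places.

Let p₁ = 0.748, p₀ = 0.137.
Under exogeneity and monotonicity, PN = (p₁ − p₀) / p₁.
PN = (0.748 − 0.137) / 0.748 = 0.611 / 0.748 ≈ 0.8168

PN ≈ 0.817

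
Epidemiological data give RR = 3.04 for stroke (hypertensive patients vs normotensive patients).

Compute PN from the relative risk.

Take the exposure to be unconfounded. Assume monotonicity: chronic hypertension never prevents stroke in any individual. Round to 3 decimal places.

Under exogeneity and monotonicity, PN = (RR − 1) / RR = 1 − 1/RR.
PN = (3.04 − 1) / 3.04 = 2.04 / 3.04 ≈ 0.6711

PN ≈ 0.671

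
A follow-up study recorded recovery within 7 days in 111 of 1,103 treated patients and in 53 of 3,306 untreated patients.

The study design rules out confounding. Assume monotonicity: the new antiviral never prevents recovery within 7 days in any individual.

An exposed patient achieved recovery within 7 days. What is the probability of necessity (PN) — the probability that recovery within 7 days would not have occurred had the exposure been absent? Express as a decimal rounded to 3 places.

p₁ = P(outcome | exposed) = 111/1103 = 0.10063
p₀ = P(outcome | unexposed) = 53/3306 = 0.016031
Under exogeneity and monotonicity, PN = (p₁ − p₀) / p₁.
PN = (0.10063 − 0.016031) / 0.10063 = 0.084603 / 0.10063 ≈ 0.8407

PN ≈ 0.841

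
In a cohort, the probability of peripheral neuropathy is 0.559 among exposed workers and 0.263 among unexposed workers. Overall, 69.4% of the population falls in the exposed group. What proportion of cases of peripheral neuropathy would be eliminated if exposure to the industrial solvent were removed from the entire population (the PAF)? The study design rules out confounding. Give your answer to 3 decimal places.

PAF ≈ 0.439

Let p₁ = 0.559, p₀ = 0.263.
Overall risk P(Y=1) = π·p₁ + (1−π)·p₀ = 0.694×0.559 + 0.306×0.263 = 0.46842.
Under exogeneity, PAF = [P(Y=1) − p₀] / P(Y=1).
PAF = (0.46842 − 0.263) / 0.46842 ≈ 0.4385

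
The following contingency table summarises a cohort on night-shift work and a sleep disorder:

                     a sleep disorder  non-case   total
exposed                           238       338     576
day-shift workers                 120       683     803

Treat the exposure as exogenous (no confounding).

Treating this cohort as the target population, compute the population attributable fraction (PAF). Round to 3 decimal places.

PAF ≈ 0.424

p₁ = P(outcome | exposed) = 238/576 = 0.41319
p₀ = P(outcome | unexposed) = 120/803 = 0.14944
Exposure prevalence π = 576/1379 = 0.41769; overall risk P(Y=1) = 0.25961.
Under exogeneity, PAF = [P(Y=1) − p₀]/P(Y=1).
PAF = (0.25961 − 0.14944) / 0.25961 ≈ 0.4244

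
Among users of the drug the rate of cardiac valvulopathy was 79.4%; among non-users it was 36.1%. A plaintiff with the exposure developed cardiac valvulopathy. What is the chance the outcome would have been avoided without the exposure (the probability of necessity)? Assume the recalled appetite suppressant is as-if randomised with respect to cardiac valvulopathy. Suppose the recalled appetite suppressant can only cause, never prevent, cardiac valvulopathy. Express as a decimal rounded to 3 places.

PN ≈ 0.545

p₁ = 0.794, p₀ = 0.361.
Under exogeneity and monotonicity, PN = (p₁ − p₀) / p₁.
PN = (0.794 − 0.361) / 0.794 = 0.433 / 0.794 ≈ 0.5453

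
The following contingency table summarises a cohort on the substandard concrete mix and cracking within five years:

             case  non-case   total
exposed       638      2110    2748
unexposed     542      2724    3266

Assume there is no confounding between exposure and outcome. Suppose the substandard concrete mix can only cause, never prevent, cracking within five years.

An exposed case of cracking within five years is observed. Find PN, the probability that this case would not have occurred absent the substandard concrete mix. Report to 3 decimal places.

PN ≈ 0.285

p₁ = P(outcome | exposed) = 638/2748 = 0.23217
p₀ = P(outcome | unexposed) = 542/3266 = 0.16595
Under exogeneity and monotonicity, PN = (p₁ − p₀)/p₁.
PN = (0.23217 − 0.16595) / 0.23217 ≈ 0.2852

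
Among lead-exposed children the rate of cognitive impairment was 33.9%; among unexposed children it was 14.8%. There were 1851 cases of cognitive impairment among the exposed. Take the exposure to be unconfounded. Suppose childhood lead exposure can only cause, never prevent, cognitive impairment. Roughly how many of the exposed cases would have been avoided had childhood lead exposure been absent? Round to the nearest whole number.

about 1043 cases

p₁ = 0.339, p₀ = 0.148.
PN = (p₁ − p₀)/p₁ = (0.339 − 0.148) / 0.339 ≈ 0.56342.
Attributable cases ≈ PN × (exposed cases) = 0.56342 × 1851 ≈ 1042.89.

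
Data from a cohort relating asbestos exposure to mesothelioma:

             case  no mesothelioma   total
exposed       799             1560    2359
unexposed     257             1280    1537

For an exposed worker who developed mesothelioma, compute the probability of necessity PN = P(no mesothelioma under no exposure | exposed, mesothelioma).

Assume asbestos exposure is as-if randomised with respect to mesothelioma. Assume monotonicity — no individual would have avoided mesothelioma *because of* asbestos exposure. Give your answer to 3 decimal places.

p₁ = P(outcome | exposed) = 799/2359 = 0.3387
p₀ = P(outcome | unexposed) = 257/1537 = 0.16721
Under exogeneity and monotonicity, PN = (p₁ − p₀)/p₁.
PN = (0.3387 − 0.16721) / 0.3387 ≈ 0.5063

PN ≈ 0.506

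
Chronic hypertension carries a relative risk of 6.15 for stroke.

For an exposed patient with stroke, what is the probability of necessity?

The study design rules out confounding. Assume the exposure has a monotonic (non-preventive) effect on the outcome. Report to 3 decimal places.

PN ≈ 0.837

Under exogeneity and monotonicity, PN = (RR − 1) / RR = 1 − 1/RR.
PN = (6.15 − 1) / 6.15 = 5.15 / 6.15 ≈ 0.8374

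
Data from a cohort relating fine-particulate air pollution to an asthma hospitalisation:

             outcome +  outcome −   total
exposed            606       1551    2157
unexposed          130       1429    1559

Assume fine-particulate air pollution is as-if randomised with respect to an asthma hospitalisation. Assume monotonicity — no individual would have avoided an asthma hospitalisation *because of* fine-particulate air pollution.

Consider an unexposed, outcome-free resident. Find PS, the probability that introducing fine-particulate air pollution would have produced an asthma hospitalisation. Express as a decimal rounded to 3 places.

p₁ = P(outcome | exposed) = 606/2157 = 0.28095
p₀ = P(outcome | unexposed) = 130/1559 = 0.083387
Under exogeneity and monotonicity, PS = (p₁ − p₀) / (1 − p₀).
PS = (0.28095 − 0.083387) / (1 − 0.083387) = 0.19756 / 0.91661 ≈ 0.2155

PS ≈ 0.216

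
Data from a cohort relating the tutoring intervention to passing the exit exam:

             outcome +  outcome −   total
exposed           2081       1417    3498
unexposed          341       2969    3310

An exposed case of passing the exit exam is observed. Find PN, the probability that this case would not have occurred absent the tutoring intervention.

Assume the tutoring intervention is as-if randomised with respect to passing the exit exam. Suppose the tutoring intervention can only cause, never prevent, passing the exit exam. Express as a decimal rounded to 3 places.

PN ≈ 0.827

p₁ = P(outcome | exposed) = 2081/3498 = 0.59491
p₀ = P(outcome | unexposed) = 341/3310 = 0.10302
Under exogeneity and monotonicity, PN = (p₁ − p₀) / p₁.
PN = (0.59491 − 0.10302) / 0.59491 = 0.49189 / 0.59491 ≈ 0.8268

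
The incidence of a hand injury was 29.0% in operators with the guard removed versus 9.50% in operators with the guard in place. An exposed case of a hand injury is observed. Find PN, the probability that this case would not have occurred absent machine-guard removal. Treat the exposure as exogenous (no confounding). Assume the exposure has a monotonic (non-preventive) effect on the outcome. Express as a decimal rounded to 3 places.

PN ≈ 0.672

p₁ = 0.29, p₀ = 0.095.
Under exogeneity and monotonicity, PN = (p₁ − p₀) / p₁.
PN = (0.29 − 0.095) / 0.29 = 0.195 / 0.29 ≈ 0.6724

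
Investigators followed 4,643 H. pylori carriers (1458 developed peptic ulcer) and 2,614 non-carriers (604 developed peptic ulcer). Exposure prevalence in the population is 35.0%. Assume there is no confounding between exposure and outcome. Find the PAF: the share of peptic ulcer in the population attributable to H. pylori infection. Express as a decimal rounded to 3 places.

p₁ = P(outcome | exposed) = 1458/4643 = 0.31402
p₀ = P(outcome | unexposed) = 604/2614 = 0.23106
Overall risk P(Y=1) = π·p₁ + (1−π)·p₀ = 0.35×0.31402 + 0.65×0.23106 = 0.2601.
Under exogeneity, PAF = [P(Y=1) − p₀] / P(Y=1).
PAF = (0.2601 − 0.23106) / 0.2601 ≈ 0.1116

PAF ≈ 0.112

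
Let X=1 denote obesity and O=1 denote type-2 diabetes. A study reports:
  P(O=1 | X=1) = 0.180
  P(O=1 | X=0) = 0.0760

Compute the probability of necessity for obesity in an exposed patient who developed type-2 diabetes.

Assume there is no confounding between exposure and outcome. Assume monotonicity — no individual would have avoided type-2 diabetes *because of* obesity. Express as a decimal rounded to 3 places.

Let p₁ = 0.18, p₀ = 0.076.
Under exogeneity and monotonicity, PN = (p₁ − p₀) / p₁.
PN = (0.18 − 0.076) / 0.18 = 0.104 / 0.18 ≈ 0.5778

PN ≈ 0.578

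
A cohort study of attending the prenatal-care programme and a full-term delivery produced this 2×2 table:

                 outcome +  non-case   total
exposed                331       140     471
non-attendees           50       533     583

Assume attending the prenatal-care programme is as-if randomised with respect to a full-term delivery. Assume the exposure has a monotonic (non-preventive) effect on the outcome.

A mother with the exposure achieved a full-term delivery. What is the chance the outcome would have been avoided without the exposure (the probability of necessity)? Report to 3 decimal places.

PN ≈ 0.878

p₁ = P(outcome | exposed) = 331/471 = 0.70276
p₀ = P(outcome | unexposed) = 50/583 = 0.085763
Under exogeneity and monotonicity, PN = (p₁ − p₀) / p₁.
PN = (0.70276 − 0.085763) / 0.70276 = 0.617 / 0.70276 ≈ 0.8780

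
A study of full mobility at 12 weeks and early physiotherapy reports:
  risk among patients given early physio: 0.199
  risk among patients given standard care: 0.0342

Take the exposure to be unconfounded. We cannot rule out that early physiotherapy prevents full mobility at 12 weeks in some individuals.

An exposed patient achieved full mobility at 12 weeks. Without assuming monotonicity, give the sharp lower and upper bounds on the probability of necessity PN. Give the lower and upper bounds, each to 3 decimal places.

0.828 ≤ PN ≤ 1.000

Let p₁ = 0.199, p₀ = 0.0342.
Under exogeneity alone the bounds on PN are max{0,(p₁−p₀)/p₁} ≤ PN ≤ min{1,(1−p₀)/p₁}.
  lower = (p₁ − p₀)/p₁ = 0.1648 / 0.199 ≈ 0.8281
  upper = min{1, (1 − p₀)/p₁} = 0.9658 / 0.199 ≈ 4.8533 → capped at 1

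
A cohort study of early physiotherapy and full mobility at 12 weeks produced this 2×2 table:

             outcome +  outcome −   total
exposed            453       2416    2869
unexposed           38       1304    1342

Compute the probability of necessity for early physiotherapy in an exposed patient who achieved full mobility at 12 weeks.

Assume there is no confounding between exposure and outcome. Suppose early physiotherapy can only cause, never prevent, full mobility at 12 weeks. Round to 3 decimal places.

PN ≈ 0.821

p₁ = P(outcome | exposed) = 453/2869 = 0.15789
p₀ = P(outcome | unexposed) = 38/1342 = 0.028316
Under exogeneity and monotonicity, PN = (p₁ − p₀)/p₁.
PN = (0.15789 − 0.028316) / 0.15789 ≈ 0.8207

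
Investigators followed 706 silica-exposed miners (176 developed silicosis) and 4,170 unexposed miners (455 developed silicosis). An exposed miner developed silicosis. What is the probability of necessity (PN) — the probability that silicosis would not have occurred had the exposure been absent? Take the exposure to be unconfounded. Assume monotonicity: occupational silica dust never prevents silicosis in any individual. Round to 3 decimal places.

p₁ = P(outcome | exposed) = 176/706 = 0.24929
p₀ = P(outcome | unexposed) = 455/4170 = 0.10911
Under exogeneity and monotonicity, PN = (p₁ − p₀) / p₁.
PN = (0.24929 − 0.10911) / 0.24929 = 0.14018 / 0.24929 ≈ 0.5623

PN ≈ 0.562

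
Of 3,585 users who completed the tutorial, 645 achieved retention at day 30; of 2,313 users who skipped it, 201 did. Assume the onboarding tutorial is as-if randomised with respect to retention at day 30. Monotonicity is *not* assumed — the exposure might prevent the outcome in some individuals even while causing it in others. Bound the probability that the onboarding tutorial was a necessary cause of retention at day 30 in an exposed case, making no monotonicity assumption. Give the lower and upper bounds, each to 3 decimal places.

p₁ = P(outcome | exposed) = 645/3585 = 0.17992
p₀ = P(outcome | unexposed) = 201/2313 = 0.0869
Under exogeneity alone the bounds on PN are max{0,(p₁−p₀)/p₁} ≤ PN ≤ min{1,(1−p₀)/p₁}.
  lower = (p₁ − p₀)/p₁ = 0.093016 / 0.17992 ≈ 0.5170
  upper = min{1, (1 − p₀)/p₁} = 0.9131 / 0.17992 ≈ 5.0751 → capped at 1

0.517 ≤ PN ≤ 1.000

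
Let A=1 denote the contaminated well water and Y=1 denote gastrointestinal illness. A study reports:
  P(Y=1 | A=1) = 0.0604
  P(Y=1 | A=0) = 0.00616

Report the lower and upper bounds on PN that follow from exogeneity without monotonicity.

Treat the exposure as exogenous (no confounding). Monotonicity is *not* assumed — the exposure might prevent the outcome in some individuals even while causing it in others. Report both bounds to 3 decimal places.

0.898 ≤ PN ≤ 1.000

Let p₁ = 0.0604, p₀ = 0.00616.
Under exogeneity alone the bounds on PN are max{0,(p₁−p₀)/p₁} ≤ PN ≤ min{1,(1−p₀)/p₁}.
  lower = (p₁ − p₀)/p₁ = 0.05424 / 0.0604 ≈ 0.8980
  upper = min{1, (1 − p₀)/p₁} = 0.99384 / 0.0604 ≈ 16.4543 → capped at 1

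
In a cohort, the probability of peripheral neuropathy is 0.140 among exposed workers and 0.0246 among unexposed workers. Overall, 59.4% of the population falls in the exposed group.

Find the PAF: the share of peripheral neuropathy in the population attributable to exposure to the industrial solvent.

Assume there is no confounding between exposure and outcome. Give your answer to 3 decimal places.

PAF ≈ 0.736

Let p₁ = 0.14, p₀ = 0.0246.
Overall risk P(Y=1) = π·p₁ + (1−π)·p₀ = 0.594×0.14 + 0.406×0.0246 = 0.093148.
Under exogeneity, PAF = [P(Y=1) − p₀] / P(Y=1).
PAF = (0.093148 − 0.0246) / 0.093148 ≈ 0.7359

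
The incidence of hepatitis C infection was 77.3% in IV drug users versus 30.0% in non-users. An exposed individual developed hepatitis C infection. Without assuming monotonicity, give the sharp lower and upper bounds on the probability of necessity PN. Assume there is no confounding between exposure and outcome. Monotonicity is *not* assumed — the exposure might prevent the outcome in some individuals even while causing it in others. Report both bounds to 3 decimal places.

p₁ = 0.773, p₀ = 0.3.
Under exogeneity alone the bounds on PN are max{0,(p₁−p₀)/p₁} ≤ PN ≤ min{1,(1−p₀)/p₁}.
  lower = (p₁ − p₀)/p₁ = 0.473 / 0.773 ≈ 0.6119
  upper = min{1, (1 − p₀)/p₁} = 0.7 / 0.773 ≈ 0.9056

0.612 ≤ PN ≤ 0.906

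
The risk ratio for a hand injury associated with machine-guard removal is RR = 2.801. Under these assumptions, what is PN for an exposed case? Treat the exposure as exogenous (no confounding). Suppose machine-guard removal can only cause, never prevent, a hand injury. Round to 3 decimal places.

PN ≈ 0.643

Under exogeneity and monotonicity, PN = (RR − 1) / RR = 1 − 1/RR.
PN = (2.801 − 1) / 2.801 = 1.801 / 2.801 ≈ 0.6430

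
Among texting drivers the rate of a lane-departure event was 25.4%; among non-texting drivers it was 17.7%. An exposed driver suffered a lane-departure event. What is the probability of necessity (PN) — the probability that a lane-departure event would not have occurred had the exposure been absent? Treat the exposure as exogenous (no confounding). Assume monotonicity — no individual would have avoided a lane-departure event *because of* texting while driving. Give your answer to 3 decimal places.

p₁ = 0.254, p₀ = 0.177.
Under exogeneity and monotonicity, PN = (p₁ − p₀) / p₁.
PN = (0.254 − 0.177) / 0.254 = 0.077 / 0.254 ≈ 0.3031

PN ≈ 0.303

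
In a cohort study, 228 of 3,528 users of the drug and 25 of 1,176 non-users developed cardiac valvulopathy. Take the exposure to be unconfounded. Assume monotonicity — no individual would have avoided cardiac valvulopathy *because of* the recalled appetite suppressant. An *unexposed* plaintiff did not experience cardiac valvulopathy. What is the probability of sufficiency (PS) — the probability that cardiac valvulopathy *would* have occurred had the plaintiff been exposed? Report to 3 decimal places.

p₁ = P(outcome | exposed) = 228/3528 = 0.064626
p₀ = P(outcome | unexposed) = 25/1176 = 0.021259
Under exogeneity and monotonicity, PS = (p₁ − p₀) / (1 − p₀).
PS = (0.064626 − 0.021259) / (1 − 0.021259) = 0.043367 / 0.97874 ≈ 0.0443

PS ≈ 0.044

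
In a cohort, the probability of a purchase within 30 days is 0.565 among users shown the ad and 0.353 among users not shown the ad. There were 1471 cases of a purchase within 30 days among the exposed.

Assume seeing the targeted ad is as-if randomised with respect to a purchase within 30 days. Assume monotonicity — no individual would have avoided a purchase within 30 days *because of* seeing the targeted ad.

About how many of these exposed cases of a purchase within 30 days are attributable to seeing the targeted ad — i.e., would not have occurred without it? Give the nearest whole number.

Let p₁ = 0.565, p₀ = 0.353.
PN = (p₁ − p₀)/p₁ = (0.565 − 0.353) / 0.565 ≈ 0.37522.
Attributable cases ≈ PN × (exposed cases) = 0.37522 × 1471 ≈ 551.95.

about 552 cases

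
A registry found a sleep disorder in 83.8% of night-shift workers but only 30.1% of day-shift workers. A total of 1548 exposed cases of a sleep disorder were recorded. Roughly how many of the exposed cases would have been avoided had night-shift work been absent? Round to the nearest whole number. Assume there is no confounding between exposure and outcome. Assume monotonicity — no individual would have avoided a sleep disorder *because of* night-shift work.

p₁ = 0.838, p₀ = 0.301.
PN = (p₁ − p₀)/p₁ = (0.838 − 0.301) / 0.838 ≈ 0.64081.
Attributable cases ≈ PN × (exposed cases) = 0.64081 × 1548 ≈ 991.98.

about 992 cases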